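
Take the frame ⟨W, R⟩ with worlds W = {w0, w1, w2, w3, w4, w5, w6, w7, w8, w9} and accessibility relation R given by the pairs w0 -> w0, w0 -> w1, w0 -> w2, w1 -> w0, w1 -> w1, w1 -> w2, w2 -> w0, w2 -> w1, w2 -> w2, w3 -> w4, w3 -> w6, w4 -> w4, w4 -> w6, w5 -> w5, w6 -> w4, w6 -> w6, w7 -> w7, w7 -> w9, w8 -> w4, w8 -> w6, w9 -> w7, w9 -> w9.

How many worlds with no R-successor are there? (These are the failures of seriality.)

R is serial; there are no such worlds.

0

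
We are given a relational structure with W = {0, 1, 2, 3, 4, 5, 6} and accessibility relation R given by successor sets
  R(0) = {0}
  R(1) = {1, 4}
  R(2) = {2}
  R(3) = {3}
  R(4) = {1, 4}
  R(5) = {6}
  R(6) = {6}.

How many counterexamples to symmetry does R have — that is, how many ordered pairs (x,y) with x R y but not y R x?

1

Enumerating: (5,6).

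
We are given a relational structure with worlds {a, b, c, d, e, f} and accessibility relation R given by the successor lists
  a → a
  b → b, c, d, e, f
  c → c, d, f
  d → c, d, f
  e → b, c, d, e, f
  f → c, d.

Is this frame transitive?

No

Transitive: no — f R c and c R f, but not f R f.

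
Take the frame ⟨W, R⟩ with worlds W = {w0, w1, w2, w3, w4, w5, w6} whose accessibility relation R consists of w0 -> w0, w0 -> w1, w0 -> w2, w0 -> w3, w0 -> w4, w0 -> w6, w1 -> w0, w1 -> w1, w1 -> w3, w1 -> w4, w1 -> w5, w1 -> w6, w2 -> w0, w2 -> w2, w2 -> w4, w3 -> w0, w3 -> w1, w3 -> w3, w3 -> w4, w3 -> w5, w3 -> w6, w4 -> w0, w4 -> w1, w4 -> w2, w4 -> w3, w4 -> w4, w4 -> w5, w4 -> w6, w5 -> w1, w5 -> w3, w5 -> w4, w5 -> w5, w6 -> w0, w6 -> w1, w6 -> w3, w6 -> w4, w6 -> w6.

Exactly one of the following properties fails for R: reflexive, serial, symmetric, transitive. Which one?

transitive

Reflexive: yes — every world is R-related to itself.
Serial: yes — every world has a successor (e.g. w0 R w0).
Symmetric: yes — every pair in R has its reverse in R.
Transitive: no — w0 R w1 and w1 R w5, but not w0 R w5.
Only transitive fails.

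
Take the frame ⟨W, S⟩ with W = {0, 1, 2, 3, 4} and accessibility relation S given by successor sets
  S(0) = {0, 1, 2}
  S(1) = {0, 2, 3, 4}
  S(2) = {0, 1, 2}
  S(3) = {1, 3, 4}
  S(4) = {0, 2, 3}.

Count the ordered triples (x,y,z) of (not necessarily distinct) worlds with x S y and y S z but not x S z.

15

Enumerating: (0,1,3), (0,1,4), (1,0,1), (1,2,1), (1,3,1), (2,1,3), (2,1,4), (3,1,0), (3,1,2), (3,4,0), (3,4,2), (4,0,1), (4,2,1), (4,3,1), (4,3,4).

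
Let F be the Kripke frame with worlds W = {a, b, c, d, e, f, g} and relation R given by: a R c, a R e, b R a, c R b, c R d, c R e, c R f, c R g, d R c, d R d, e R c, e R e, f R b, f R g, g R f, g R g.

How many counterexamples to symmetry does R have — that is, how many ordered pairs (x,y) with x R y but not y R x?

7

Enumerating: (a,c), (a,e), (b,a), (c,b), (c,f), (c,g), (f,b).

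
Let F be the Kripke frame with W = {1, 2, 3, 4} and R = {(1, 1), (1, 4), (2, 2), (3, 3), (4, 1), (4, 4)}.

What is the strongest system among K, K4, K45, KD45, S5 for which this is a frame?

Transitive (axiom 4): yes — every two-step R-path is closed by a direct edge.
Euclidean (axiom 5): yes — any two successors of a common world are R-related.
Serial (axiom D): yes — every world has a successor (e.g. 1 R 1).
Reflexive (axiom T): yes — every world is R-related to itself.
So F validates K, K4, K45, KD45, S5. The strongest is S5.

S5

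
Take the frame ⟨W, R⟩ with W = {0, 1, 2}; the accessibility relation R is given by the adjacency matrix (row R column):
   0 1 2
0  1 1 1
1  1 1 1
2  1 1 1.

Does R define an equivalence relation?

Yes

Reflexive: yes — every world is R-related to itself.
Symmetric: yes — every pair in R has its reverse in R.
Transitive: yes — every two-step R-path is closed by a direct edge.
So R is an equivalence relation.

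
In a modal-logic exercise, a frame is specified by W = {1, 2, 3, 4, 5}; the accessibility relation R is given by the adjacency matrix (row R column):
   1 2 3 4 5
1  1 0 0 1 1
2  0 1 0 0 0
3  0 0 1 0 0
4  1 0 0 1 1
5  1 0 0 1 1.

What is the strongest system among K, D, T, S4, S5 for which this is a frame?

S5

Serial (axiom D): yes — every world has a successor (e.g. 1 R 1).
Reflexive (axiom T): yes — every world is R-related to itself.
Transitive (axiom 4): yes — every two-step R-path is closed by a direct edge.
Euclidean (axiom 5): yes — any two successors of a common world are R-related.
So F validates K, D, T, S4, S5. The strongest is S5.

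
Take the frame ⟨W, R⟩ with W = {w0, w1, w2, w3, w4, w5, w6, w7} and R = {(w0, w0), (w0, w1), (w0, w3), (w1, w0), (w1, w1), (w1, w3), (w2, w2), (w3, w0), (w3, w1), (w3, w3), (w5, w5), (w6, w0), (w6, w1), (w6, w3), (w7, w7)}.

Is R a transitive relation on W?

Transitive: yes — every two-step R-path is closed by a direct edge.

Yes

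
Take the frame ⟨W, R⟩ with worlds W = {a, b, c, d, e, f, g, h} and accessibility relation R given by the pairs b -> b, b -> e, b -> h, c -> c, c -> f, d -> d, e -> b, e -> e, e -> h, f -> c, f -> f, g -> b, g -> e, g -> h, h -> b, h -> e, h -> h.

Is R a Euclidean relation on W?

Euclidean: yes — any two successors of a common world are R-related.

Yes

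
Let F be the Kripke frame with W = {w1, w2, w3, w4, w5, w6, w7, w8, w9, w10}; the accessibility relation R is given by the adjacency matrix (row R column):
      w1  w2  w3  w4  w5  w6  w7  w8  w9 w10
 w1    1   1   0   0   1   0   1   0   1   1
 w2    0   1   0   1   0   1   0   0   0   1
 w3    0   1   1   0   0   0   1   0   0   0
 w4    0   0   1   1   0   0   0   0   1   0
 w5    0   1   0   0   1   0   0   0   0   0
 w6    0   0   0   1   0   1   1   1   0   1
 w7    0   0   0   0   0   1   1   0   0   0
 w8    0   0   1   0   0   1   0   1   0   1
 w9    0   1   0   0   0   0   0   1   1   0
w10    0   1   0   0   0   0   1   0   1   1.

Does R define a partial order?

No

Reflexive: yes — every world is R-related to itself.
Transitive: no — w1 R w2 and w2 R w4, but not w1 R w4.
Antisymmetric: no — w10 R w2 and w2 R w10 with w10 ≠ w2.
So R is not a partial order.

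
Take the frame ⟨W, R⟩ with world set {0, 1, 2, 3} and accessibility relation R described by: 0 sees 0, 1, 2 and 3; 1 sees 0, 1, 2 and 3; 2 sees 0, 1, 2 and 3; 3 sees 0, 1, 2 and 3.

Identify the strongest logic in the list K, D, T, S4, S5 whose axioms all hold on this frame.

S5

Serial (axiom D): yes — every world has a successor (e.g. 0 R 0).
Reflexive (axiom T): yes — every world is R-related to itself.
Transitive (axiom 4): yes — every two-step R-path is closed by a direct edge.
Euclidean (axiom 5): yes — any two successors of a common world are R-related.
So F validates K, D, T, S4, S5. The strongest is S5.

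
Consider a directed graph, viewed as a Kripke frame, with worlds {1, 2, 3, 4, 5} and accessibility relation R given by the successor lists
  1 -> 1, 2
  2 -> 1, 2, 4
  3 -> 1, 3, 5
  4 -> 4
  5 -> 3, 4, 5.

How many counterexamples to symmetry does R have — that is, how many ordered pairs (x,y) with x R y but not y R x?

3

Enumerating: (2,4), (3,1), (5,4).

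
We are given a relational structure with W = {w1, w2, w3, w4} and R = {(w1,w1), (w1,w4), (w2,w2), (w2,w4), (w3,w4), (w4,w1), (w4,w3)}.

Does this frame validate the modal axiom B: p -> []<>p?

By correspondence theory, B is valid on a frame iff R is symmetric.
Symmetric: no — w2 R w4 but not w4 R w2.

No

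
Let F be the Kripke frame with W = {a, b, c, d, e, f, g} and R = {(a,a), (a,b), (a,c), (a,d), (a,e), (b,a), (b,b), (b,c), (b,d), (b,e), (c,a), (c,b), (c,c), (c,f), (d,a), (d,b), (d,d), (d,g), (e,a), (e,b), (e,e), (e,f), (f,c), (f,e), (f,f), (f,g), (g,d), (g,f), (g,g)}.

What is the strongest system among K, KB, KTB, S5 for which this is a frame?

KTB

Symmetric (axiom B): yes — every pair in R has its reverse in R.
Reflexive (axiom T): yes — every world is R-related to itself.
Euclidean (axiom 5): no — a R c and a R d, but not c R d.
So F validates K, KB, KTB; S5 would additionally require R to be Euclidean. The strongest is KTB.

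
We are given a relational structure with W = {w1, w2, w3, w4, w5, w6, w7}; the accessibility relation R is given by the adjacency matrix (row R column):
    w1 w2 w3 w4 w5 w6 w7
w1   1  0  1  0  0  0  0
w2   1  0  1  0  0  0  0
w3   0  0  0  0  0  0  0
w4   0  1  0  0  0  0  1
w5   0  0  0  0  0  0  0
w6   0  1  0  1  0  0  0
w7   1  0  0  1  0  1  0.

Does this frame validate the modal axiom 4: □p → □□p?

By correspondence theory, 4 is valid on a frame iff R is transitive.
Transitive: no — w4 R w2 and w2 R w1, but not w4 R w1.

No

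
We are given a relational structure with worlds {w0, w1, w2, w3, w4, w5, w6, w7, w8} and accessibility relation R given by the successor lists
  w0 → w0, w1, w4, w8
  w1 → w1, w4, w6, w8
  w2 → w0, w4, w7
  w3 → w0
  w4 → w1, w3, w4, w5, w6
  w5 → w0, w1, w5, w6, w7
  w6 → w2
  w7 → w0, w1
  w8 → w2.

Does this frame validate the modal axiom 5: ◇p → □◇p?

By correspondence theory, 5 is valid on a frame iff R is Euclidean.
Euclidean: no — w0 R w4 and w0 R w8, but not w4 R w8.

No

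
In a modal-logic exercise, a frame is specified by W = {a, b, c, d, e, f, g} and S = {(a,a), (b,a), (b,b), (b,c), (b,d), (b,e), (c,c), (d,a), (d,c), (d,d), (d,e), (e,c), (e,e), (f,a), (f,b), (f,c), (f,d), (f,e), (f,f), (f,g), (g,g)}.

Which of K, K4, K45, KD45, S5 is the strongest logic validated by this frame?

Transitive (axiom 4): yes — every two-step S-path is closed by a direct edge.
Euclidean (axiom 5): no — b S a and b S c, but not a S c.
Serial (axiom D): yes — every world has a successor (e.g. a S a).
Reflexive (axiom T): yes — every world is S-related to itself.
So F validates K, K4; K45 would additionally require S to be Euclidean. The strongest is K4.

K4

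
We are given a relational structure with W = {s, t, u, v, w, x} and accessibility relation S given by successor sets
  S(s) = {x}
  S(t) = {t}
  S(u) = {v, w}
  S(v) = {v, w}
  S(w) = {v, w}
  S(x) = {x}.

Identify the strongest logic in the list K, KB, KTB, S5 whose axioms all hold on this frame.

Symmetric (axiom B): no — s S x but not x S s.
Reflexive (axiom T): no — s is not related to itself.
Euclidean (axiom 5): yes — any two successors of a common world are S-related.
So F validates K; KB would additionally require S to be symmetric. The strongest is K.

K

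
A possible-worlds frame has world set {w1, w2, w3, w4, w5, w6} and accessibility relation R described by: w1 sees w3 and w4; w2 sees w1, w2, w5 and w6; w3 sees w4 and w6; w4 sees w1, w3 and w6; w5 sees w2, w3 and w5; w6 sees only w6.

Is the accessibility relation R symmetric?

Symmetric: no — w1 R w3 but not w3 R w1.

No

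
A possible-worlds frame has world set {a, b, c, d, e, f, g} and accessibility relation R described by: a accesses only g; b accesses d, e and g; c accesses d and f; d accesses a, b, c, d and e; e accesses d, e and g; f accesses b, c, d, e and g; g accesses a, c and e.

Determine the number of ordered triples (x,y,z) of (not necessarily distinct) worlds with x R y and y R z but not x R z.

Enumerating: (a,g,a), (a,g,c), (a,g,e), (b,d,a), (b,d,b), (b,d,c), (b,g,a), (b,g,c), (c,d,a), (c,d,b), (c,d,c), (c,d,e), … and 21 more.
Total: 33.

33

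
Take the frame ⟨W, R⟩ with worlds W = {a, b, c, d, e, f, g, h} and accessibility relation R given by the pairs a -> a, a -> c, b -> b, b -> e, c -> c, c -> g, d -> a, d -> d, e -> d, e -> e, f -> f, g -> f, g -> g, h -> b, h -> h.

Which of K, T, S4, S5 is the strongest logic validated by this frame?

Reflexive (axiom T): yes — every world is R-related to itself.
Transitive (axiom 4): no — a R c and c R g, but not a R g.
Euclidean (axiom 5): no — a R c and a R a, but not c R a.
So F validates K, T; S4 would additionally require R to be transitive. The strongest is T.

T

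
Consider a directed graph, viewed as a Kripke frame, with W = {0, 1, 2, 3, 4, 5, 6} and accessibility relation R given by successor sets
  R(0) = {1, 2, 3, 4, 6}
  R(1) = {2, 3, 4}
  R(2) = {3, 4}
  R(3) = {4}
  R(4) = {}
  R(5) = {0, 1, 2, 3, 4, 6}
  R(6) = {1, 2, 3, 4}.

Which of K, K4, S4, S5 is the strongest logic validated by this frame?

Transitive (axiom 4): yes — every two-step R-path is closed by a direct edge.
Reflexive (axiom T): no — 0 is not related to itself.
Euclidean (axiom 5): no — 0 R 1 and 0 R 6, but not 1 R 6.
So F validates K, K4; S4 would additionally require R to be reflexive. The strongest is K4.

K4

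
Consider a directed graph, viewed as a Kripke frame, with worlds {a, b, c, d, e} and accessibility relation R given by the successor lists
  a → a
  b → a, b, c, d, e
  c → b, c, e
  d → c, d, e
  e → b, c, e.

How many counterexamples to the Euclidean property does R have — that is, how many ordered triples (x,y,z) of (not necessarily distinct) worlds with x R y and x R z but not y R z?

Enumerating: (b,a,b), (b,a,c), (b,a,d), (b,a,e), (b,c,a), (b,c,d), (b,d,a), (b,d,b), (b,e,a), (b,e,d), (d,c,d), (d,e,d).

12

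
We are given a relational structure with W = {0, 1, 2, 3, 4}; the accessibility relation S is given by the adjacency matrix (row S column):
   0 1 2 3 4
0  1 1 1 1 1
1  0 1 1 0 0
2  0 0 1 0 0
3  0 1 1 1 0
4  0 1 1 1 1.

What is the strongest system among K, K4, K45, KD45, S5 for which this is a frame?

Transitive (axiom 4): yes — every two-step S-path is closed by a direct edge.
Euclidean (axiom 5): no — 0 S 1 and 0 S 3, but not 1 S 3.
Serial (axiom D): yes — every world has a successor (e.g. 0 S 0).
Reflexive (axiom T): yes — every world is S-related to itself.
So F validates K, K4; K45 would additionally require S to be Euclidean. The strongest is K4.

K4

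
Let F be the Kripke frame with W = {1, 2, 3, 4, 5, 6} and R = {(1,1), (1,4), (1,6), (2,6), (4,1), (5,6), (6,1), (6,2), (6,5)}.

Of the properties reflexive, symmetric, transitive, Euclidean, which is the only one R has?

Reflexive: no — 2 is not related to itself.
Symmetric: yes — every pair in R has its reverse in R.
Transitive: no — 1 R 6 and 6 R 2, but not 1 R 2.
Euclidean: no — 1 R 4 and 1 R 6, but not 4 R 6.
Only symmetric holds.

symmetric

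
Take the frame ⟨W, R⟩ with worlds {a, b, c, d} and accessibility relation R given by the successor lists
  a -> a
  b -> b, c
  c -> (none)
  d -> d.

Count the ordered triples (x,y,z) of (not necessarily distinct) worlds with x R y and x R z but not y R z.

Enumerating: (b,c,b), (b,c,c).

2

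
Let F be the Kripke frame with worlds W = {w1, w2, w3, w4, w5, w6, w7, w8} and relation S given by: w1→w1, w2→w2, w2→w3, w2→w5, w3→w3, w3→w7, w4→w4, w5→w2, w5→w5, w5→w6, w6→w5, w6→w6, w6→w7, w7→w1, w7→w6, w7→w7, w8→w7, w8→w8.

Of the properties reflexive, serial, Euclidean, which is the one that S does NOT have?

Reflexive: yes — every world is S-related to itself.
Serial: yes — every world has a successor (e.g. w1 S w1).
Euclidean: no — w2 S w3 and w2 S w5, but not w3 S w5.
Only Euclidean fails.

Euclidean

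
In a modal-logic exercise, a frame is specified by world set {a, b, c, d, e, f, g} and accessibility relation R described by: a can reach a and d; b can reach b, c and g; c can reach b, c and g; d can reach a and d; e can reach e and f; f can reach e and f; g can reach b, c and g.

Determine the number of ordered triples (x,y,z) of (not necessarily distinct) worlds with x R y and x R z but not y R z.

R is Euclidean; there are no such tuples.

0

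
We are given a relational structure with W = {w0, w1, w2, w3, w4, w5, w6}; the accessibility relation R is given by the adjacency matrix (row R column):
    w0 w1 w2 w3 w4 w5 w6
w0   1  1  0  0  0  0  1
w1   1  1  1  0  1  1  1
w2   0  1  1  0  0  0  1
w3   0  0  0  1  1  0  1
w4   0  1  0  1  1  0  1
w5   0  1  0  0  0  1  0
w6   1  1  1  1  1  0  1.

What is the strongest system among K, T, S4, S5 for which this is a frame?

Reflexive (axiom T): yes — every world is R-related to itself.
Transitive (axiom 4): no — w0 R w1 and w1 R w2, but not w0 R w2.
Euclidean (axiom 5): no — w1 R w0 and w1 R w2, but not w0 R w2.
So F validates K, T; S4 would additionally require R to be transitive. The strongest is T.

T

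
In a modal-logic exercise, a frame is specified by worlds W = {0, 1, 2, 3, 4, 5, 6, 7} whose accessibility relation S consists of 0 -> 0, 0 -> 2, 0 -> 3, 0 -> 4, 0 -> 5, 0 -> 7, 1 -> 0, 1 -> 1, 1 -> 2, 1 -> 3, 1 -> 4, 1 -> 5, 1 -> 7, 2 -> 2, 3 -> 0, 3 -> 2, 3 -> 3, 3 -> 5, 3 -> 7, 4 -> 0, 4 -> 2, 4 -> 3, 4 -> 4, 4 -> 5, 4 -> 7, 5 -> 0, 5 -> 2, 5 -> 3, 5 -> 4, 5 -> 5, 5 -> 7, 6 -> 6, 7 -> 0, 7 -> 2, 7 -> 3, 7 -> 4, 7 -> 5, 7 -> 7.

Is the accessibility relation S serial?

Serial: yes — every world has a successor (e.g. 0 S 0).

Yes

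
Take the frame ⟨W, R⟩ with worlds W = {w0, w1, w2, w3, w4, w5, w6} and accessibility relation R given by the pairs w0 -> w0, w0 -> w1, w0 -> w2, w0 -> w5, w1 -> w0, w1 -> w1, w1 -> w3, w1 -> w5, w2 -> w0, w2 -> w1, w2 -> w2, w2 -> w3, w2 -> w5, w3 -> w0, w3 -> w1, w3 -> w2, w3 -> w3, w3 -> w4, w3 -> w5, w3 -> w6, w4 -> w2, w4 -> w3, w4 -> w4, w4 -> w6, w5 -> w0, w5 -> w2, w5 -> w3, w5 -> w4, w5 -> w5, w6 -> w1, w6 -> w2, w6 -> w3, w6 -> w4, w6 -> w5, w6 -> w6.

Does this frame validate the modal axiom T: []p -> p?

Yes

By correspondence theory, T is valid on a frame iff R is reflexive.
Reflexive: yes — every world is R-related to itself.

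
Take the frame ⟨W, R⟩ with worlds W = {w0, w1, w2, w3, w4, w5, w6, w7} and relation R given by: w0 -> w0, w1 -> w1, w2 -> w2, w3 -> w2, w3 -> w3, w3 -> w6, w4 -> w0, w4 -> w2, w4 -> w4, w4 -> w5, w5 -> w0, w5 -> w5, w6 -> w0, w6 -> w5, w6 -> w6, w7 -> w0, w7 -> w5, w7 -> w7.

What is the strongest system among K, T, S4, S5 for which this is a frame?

Reflexive (axiom T): yes — every world is R-related to itself.
Transitive (axiom 4): no — w3 R w6 and w6 R w0, but not w3 R w0.
Euclidean (axiom 5): no — w3 R w2 and w3 R w6, but not w2 R w6.
So F validates K, T; S4 would additionally require R to be transitive. The strongest is T.

T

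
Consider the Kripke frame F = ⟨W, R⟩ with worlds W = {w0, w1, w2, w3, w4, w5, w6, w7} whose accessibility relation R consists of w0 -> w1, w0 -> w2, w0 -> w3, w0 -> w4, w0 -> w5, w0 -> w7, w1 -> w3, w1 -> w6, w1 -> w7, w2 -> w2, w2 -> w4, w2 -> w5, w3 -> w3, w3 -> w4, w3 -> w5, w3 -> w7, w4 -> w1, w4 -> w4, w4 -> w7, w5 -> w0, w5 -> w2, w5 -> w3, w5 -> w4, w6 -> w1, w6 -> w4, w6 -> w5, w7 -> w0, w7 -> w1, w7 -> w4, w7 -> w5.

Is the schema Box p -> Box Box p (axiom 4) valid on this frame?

Axiom 4 corresponds to the accessibility relation being transitive.
Transitive: no — w0 R w1 and w1 R w6, but not w0 R w6.

No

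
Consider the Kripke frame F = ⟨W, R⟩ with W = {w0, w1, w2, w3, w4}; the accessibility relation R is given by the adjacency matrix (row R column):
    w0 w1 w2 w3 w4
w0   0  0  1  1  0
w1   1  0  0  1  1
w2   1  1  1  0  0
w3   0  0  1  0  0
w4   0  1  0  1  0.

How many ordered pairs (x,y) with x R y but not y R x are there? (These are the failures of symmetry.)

6

Enumerating: (w0,w3), (w1,w0), (w1,w3), (w2,w1), (w3,w2), (w4,w3).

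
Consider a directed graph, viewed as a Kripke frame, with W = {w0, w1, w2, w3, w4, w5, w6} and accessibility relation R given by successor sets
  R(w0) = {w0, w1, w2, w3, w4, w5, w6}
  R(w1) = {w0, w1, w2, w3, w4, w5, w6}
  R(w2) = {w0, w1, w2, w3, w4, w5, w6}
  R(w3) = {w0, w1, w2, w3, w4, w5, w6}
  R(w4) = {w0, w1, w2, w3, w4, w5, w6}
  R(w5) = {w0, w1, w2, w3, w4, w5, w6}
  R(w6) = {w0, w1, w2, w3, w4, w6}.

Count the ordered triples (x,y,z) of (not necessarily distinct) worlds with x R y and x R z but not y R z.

6

Enumerating: (w0,w6,w5), (w1,w6,w5), (w2,w6,w5), (w3,w6,w5), (w4,w6,w5), (w5,w6,w5).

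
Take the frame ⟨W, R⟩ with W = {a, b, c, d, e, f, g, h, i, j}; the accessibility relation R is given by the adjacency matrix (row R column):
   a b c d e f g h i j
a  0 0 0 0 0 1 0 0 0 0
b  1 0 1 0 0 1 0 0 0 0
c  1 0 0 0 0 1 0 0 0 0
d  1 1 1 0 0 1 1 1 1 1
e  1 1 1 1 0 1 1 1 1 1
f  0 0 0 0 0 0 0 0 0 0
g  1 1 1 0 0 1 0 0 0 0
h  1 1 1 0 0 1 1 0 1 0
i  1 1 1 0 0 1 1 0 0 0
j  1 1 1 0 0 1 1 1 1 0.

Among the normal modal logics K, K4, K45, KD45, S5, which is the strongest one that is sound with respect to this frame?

Transitive (axiom 4): yes — every two-step R-path is closed by a direct edge.
Euclidean (axiom 5): no — b R a and b R c, but not a R c.
Serial (axiom D): no — f has no R-successor.
Reflexive (axiom T): no — a is not related to itself.
So F validates K, K4; K45 would additionally require R to be Euclidean. The strongest is K4.

K4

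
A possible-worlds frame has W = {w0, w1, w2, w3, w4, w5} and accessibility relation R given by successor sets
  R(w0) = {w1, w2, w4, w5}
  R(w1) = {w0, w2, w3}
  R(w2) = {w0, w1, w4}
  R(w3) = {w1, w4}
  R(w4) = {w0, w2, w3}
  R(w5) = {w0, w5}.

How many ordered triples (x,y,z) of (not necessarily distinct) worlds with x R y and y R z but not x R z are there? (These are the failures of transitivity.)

Enumerating: (w0,w1,w0), (w0,w1,w3), (w0,w2,w0), (w0,w4,w0), (w0,w4,w3), (w0,w5,w0), (w1,w0,w1), (w1,w0,w4), (w1,w0,w5), (w1,w2,w1), (w1,w2,w4), (w1,w3,w1), … and 23 more.
Total: 35.

35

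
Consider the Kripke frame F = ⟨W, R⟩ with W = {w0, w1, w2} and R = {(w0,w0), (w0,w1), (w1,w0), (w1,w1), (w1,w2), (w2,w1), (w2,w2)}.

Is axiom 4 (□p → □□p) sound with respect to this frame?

By correspondence theory, 4 is valid on a frame iff R is transitive.
Transitive: no — w0 R w1 and w1 R w2, but not w0 R w2.

No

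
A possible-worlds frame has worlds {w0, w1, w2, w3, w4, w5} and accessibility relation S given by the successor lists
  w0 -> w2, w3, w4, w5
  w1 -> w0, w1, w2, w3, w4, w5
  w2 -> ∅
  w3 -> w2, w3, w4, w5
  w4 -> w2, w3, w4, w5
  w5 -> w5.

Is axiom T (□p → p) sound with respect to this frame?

No

The schema T characterises exactly the reflexive frames.
Reflexive: no — w0 is not related to itself.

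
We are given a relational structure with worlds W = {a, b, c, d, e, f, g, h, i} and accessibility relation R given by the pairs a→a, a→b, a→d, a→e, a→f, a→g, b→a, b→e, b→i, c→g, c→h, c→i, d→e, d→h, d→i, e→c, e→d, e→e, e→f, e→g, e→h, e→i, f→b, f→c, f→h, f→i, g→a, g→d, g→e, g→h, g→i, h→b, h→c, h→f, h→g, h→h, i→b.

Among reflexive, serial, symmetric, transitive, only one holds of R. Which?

Reflexive: no — b is not related to itself.
Serial: yes — every world has a successor (e.g. a R a).
Symmetric: no — a R d but not d R a.
Transitive: no — a R b and b R i, but not a R i.
Only serial holds.

serial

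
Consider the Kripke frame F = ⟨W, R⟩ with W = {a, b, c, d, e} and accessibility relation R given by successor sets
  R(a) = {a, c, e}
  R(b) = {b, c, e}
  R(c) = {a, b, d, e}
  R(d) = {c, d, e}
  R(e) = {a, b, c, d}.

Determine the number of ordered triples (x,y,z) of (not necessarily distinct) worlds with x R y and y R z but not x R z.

Enumerating: (a,c,b), (a,c,d), (a,e,b), (a,e,d), (b,c,a), (b,c,d), (b,e,a), (b,e,d), (c,a,c), (c,b,c), (c,d,c), (c,e,c), … and 8 more.
Total: 20.

20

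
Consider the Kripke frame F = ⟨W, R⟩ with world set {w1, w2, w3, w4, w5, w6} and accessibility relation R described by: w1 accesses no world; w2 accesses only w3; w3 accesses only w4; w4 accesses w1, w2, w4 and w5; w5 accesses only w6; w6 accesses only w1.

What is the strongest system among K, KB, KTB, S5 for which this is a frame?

K

Symmetric (axiom B): no — w2 R w3 but not w3 R w2.
Reflexive (axiom T): no — w1 is not related to itself.
Euclidean (axiom 5): no — w4 R w1 and w4 R w2, but not w1 R w2.
So F validates K; KB would additionally require R to be symmetric. The strongest is K.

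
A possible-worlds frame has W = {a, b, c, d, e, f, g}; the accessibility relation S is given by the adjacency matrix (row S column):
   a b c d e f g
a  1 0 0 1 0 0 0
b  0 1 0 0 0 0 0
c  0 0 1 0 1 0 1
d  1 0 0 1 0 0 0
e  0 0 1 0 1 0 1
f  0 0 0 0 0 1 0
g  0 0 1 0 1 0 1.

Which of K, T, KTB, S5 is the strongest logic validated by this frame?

Reflexive (axiom T): yes — every world is S-related to itself.
Symmetric (axiom B): yes — every pair in S has its reverse in S.
Euclidean (axiom 5): yes — any two successors of a common world are S-related.
So F validates K, T, KTB, S5. The strongest is S5.

S5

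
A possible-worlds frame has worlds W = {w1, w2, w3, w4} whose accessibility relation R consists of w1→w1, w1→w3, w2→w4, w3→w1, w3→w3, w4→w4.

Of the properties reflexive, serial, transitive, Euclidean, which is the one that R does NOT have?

Reflexive: no — w2 is not related to itself.
Serial: yes — every world has a successor (e.g. w1 R w1).
Transitive: yes — every two-step R-path is closed by a direct edge.
Euclidean: yes — any two successors of a common world are R-related.
Only reflexive fails.

reflexive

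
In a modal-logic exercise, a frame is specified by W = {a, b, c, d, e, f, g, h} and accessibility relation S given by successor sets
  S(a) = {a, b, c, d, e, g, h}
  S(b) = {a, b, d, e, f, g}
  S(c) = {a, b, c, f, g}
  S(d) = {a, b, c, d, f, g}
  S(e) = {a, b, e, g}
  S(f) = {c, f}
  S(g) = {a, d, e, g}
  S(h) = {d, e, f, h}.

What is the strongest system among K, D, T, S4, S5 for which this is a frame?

Serial (axiom D): yes — every world has a successor (e.g. a S a).
Reflexive (axiom T): yes — every world is S-related to itself.
Transitive (axiom 4): no — a S b and b S f, but not a S f.
Euclidean (axiom 5): no — a S b and a S c, but not b S c.
So F validates K, D, T; S4 would additionally require S to be transitive. The strongest is T.

T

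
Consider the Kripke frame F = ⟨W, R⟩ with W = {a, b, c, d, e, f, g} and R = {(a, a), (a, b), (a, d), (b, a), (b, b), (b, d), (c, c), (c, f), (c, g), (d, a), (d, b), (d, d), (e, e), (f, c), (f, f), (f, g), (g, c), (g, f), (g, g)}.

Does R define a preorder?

Yes

Reflexive: yes — every world is R-related to itself.
Transitive: yes — every two-step R-path is closed by a direct edge.
So R is a preorder.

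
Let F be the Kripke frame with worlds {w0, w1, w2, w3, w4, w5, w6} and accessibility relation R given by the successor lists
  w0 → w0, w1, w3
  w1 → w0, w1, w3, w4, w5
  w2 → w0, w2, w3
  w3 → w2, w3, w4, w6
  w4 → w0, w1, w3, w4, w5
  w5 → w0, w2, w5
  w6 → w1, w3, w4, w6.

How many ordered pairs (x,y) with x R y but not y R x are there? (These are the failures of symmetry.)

Enumerating: (w0,w3), (w1,w3), (w1,w5), (w2,w0), (w4,w0), (w4,w5), (w5,w0), (w5,w2), (w6,w1), (w6,w4).

10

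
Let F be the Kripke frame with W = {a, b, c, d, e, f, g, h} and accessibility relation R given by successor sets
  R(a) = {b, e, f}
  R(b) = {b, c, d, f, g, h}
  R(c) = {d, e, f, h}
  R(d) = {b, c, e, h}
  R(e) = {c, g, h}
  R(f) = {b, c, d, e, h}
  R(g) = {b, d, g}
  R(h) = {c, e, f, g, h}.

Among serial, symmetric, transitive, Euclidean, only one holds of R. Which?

serial

Serial: yes — every world has a successor (e.g. a R b).
Symmetric: no — a R b but not b R a.
Transitive: no — a R b and b R c, but not a R c.
Euclidean: no — a R b and a R e, but not b R e.
Only serial holds.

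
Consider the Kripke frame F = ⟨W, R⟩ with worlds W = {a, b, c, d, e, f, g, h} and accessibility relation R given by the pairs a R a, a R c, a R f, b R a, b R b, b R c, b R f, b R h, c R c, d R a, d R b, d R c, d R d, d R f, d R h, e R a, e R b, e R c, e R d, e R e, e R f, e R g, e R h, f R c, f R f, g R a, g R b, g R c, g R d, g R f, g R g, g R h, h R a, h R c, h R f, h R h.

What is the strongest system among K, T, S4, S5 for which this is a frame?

S4

Reflexive (axiom T): yes — every world is R-related to itself.
Transitive (axiom 4): yes — every two-step R-path is closed by a direct edge.
Euclidean (axiom 5): no — a R c and a R f, but not c R f.
So F validates K, T, S4; S5 would additionally require R to be Euclidean. The strongest is S4.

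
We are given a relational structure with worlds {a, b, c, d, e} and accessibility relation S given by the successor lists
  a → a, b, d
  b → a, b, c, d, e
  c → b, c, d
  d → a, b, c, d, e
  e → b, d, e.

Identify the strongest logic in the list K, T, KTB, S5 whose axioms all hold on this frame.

Reflexive (axiom T): yes — every world is S-related to itself.
Symmetric (axiom B): yes — every pair in S has its reverse in S.
Euclidean (axiom 5): no — b S a and b S c, but not a S c.
So F validates K, T, KTB; S5 would additionally require S to be Euclidean. The strongest is KTB.

KTB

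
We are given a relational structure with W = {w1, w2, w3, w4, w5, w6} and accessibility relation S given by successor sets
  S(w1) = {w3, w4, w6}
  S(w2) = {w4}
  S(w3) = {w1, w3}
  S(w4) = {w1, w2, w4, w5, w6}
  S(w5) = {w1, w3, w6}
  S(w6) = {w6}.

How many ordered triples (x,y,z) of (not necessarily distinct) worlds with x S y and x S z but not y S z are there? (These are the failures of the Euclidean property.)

24

Enumerating: (w1,w3,w4), (w1,w3,w6), (w1,w4,w3), (w1,w6,w3), (w1,w6,w4), (w3,w1,w1), (w4,w1,w1), (w4,w1,w2), (w4,w1,w5), (w4,w2,w1), (w4,w2,w2), (w4,w2,w5), … and 12 more.
Total: 24.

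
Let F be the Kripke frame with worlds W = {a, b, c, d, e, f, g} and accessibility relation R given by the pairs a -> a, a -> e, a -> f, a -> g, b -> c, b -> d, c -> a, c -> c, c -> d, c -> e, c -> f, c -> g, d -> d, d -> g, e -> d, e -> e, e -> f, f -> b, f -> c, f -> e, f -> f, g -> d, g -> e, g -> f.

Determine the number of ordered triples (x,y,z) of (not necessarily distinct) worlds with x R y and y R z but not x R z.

23

Enumerating: (a,e,d), (a,f,b), (a,f,c), (a,g,d), (b,c,a), (b,c,e), (b,c,f), (b,c,g), (b,d,g), (c,f,b), (d,g,e), (d,g,f), … and 11 more.
Total: 23.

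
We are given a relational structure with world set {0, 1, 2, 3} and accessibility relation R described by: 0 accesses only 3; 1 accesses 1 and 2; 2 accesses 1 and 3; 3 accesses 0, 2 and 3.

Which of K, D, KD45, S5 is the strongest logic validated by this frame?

Serial (axiom D): yes — every world has a successor (e.g. 0 R 3).
Euclidean (axiom 5): no — 2 R 1 and 2 R 3, but not 1 R 3.
Transitive (axiom 4): no — 0 R 3 and 3 R 2, but not 0 R 2.
Reflexive (axiom T): no — 0 is not related to itself.
So F validates K, D; KD45 would additionally require R to be Euclidean and transitive. The strongest is D.

D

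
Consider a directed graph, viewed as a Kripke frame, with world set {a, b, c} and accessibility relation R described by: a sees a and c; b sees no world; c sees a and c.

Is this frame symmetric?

Yes

Symmetric: yes — every pair in R has its reverse in R.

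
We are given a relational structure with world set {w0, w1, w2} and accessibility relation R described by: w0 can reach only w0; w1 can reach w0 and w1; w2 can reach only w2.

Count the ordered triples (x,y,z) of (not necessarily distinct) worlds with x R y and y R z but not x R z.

0

R is transitive; there are no such tuples.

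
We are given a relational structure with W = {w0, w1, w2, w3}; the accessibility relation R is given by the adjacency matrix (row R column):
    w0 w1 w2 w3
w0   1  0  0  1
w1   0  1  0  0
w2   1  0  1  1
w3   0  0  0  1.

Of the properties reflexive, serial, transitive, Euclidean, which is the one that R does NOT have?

Euclidean

Reflexive: yes — every world is R-related to itself.
Serial: yes — every world has a successor (e.g. w0 R w0).
Transitive: yes — every two-step R-path is closed by a direct edge.
Euclidean: no — w2 R w3 and w2 R w0, but not w3 R w0.
Only Euclidean fails.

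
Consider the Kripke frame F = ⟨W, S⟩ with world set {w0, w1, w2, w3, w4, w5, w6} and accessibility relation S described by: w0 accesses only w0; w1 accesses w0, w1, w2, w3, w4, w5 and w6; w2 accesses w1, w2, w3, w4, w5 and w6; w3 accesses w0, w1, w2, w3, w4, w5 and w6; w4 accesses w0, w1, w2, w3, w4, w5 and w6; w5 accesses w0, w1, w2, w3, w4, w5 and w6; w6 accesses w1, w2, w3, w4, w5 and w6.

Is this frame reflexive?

Reflexive: yes — every world is S-related to itself.

Yes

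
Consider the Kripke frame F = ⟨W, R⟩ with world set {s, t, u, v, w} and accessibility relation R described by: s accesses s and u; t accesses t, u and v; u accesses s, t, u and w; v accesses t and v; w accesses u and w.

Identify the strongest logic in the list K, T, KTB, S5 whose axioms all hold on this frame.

KTB

Reflexive (axiom T): yes — every world is R-related to itself.
Symmetric (axiom B): yes — every pair in R has its reverse in R.
Euclidean (axiom 5): no — t R u and t R v, but not u R v.
So F validates K, T, KTB; S5 would additionally require R to be Euclidean. The strongest is KTB.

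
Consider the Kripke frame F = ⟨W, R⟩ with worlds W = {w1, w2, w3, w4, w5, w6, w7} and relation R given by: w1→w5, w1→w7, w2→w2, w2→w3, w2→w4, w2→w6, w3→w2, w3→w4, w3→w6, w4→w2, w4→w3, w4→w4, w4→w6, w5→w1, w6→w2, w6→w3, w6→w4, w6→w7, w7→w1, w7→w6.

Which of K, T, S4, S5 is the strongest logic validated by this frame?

K

Reflexive (axiom T): no — w1 is not related to itself.
Transitive (axiom 4): no — w1 R w7 and w7 R w6, but not w1 R w6.
Euclidean (axiom 5): no — w1 R w5 and w1 R w7, but not w5 R w7.
So F validates K; T would additionally require R to be reflexive. The strongest is K.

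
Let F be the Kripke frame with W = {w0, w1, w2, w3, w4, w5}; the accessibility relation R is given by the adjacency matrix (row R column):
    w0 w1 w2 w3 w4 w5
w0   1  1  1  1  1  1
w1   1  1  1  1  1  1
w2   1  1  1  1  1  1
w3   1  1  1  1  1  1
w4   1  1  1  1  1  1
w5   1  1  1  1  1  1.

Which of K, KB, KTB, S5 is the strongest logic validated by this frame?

Symmetric (axiom B): yes — every pair in R has its reverse in R.
Reflexive (axiom T): yes — every world is R-related to itself.
Euclidean (axiom 5): yes — any two successors of a common world are R-related.
So F validates K, KB, KTB, S5. The strongest is S5.

S5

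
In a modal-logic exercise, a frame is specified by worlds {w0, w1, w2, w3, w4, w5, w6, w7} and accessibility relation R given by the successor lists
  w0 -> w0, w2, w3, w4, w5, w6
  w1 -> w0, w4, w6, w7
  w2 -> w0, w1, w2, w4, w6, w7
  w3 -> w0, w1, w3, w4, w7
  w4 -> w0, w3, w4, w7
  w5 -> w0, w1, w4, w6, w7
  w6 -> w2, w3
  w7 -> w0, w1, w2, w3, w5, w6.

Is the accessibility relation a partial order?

Reflexive: no — w1 is not related to itself.
Transitive: no — w0 R w2 and w2 R w1, but not w0 R w1.
Antisymmetric: no — w0 R w2 and w2 R w0 with w0 ≠ w2.
So R is not a partial order.

No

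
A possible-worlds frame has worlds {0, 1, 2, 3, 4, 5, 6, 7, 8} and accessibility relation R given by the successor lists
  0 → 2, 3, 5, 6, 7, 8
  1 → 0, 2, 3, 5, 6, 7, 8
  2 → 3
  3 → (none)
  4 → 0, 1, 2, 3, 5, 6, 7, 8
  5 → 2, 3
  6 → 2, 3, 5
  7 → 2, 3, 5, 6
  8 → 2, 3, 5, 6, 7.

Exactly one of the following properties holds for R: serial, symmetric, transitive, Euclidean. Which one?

transitive

Serial: no — 3 has no R-successor.
Symmetric: no — 0 R 2 but not 2 R 0.
Transitive: yes — every two-step R-path is closed by a direct edge.
Euclidean: no — 0 R 2 and 0 R 5, but not 2 R 5.
Only transitive holds.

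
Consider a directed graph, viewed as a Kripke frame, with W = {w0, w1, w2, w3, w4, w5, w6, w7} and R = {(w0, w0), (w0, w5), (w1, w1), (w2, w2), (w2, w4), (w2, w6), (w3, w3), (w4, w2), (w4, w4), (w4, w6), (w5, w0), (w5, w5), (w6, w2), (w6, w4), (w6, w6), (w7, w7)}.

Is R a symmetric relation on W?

Yes

Symmetric: yes — every pair in R has its reverse in R.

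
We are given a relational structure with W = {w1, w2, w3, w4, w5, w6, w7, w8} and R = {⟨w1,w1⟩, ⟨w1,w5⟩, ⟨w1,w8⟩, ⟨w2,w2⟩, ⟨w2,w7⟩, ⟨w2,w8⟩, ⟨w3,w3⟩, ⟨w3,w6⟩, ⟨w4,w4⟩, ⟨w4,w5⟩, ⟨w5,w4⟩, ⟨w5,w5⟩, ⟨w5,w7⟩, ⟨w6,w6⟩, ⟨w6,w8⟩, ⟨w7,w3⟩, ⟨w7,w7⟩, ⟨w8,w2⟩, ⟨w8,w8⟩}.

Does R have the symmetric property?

Symmetric: no — w1 R w5 but not w5 R w1.

No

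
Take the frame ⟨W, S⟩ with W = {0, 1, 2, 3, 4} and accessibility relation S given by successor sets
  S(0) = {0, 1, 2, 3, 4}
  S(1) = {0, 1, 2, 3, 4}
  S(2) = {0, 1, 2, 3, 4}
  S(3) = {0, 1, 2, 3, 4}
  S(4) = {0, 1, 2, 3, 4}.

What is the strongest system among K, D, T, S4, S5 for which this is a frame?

S5

Serial (axiom D): yes — every world has a successor (e.g. 0 S 0).
Reflexive (axiom T): yes — every world is S-related to itself.
Transitive (axiom 4): yes — every two-step S-path is closed by a direct edge.
Euclidean (axiom 5): yes — any two successors of a common world are S-related.
So F validates K, D, T, S4, S5. The strongest is S5.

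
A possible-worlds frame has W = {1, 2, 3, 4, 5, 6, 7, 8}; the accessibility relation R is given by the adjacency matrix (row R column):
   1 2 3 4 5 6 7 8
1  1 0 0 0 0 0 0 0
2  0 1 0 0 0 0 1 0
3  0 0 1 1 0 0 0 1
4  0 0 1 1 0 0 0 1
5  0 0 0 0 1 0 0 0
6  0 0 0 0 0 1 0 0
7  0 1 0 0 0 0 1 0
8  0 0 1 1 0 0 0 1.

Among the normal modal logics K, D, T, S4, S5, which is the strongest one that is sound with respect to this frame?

S5

Serial (axiom D): yes — every world has a successor (e.g. 1 R 1).
Reflexive (axiom T): yes — every world is R-related to itself.
Transitive (axiom 4): yes — every two-step R-path is closed by a direct edge.
Euclidean (axiom 5): yes — any two successors of a common world are R-related.
So F validates K, D, T, S4, S5. The strongest is S5.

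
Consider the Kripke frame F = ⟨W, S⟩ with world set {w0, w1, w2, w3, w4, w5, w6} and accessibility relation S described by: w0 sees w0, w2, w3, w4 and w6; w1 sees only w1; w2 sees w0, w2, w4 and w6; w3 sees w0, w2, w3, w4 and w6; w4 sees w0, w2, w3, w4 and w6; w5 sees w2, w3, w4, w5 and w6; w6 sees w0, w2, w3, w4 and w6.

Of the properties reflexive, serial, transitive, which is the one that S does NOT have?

Reflexive: yes — every world is S-related to itself.
Serial: yes — every world has a successor (e.g. w0 S w0).
Transitive: no — w2 S w0 and w0 S w3, but not w2 S w3.
Only transitive fails.

transitive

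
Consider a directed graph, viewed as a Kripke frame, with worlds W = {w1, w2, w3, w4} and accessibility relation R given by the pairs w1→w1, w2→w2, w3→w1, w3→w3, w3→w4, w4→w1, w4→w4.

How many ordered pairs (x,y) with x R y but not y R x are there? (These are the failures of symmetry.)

3

Enumerating: (w3,w1), (w3,w4), (w4,w1).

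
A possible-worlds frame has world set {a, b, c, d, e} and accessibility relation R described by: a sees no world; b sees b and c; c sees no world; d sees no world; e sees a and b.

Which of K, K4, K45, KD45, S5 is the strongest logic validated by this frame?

Transitive (axiom 4): no — e R b and b R c, but not e R c.
Euclidean (axiom 5): no — e R a and e R b, but not a R b.
Serial (axiom D): no — a has no R-successor.
Reflexive (axiom T): no — a is not related to itself.
So F validates K; K4 would additionally require R to be transitive. The strongest is K.

K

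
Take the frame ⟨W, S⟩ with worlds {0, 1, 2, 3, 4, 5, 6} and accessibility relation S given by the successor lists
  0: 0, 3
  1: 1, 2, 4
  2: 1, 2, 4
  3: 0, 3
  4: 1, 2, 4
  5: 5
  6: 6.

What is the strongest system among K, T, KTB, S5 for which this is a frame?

S5

Reflexive (axiom T): yes — every world is S-related to itself.
Symmetric (axiom B): yes — every pair in S has its reverse in S.
Euclidean (axiom 5): yes — any two successors of a common world are S-related.
So F validates K, T, KTB, S5. The strongest is S5.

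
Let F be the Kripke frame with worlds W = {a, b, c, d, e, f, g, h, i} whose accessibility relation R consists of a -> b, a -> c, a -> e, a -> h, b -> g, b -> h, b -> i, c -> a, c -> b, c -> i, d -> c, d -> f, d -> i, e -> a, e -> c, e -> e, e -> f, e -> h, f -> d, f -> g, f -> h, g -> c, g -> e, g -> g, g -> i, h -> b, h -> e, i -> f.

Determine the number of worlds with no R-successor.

R is serial; there are no such worlds.

0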